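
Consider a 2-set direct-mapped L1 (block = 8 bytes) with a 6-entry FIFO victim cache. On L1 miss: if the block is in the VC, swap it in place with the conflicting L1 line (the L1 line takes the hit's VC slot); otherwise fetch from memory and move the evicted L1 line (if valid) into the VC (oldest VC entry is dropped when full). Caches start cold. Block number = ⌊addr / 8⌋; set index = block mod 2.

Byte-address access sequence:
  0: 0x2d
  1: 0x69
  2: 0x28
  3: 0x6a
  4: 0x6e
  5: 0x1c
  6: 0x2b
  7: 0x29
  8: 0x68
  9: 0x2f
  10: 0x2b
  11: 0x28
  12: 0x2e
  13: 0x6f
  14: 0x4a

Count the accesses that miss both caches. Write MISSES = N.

#0 0x2d→b5/s1 MISS; vc=[]
#1 0x69→b13/s1 MISS; vc=[5]
#2 0x28→b5/s1 VC-HIT; vc=[13]
#3 0x6a→b13/s1 VC-HIT; vc=[5]
#4 0x6e→b13/s1 L1-HIT; vc=[5]
#5 0x1c→b3/s1 MISS; vc=[5,13]
#6 0x2b→b5/s1 VC-HIT; vc=[3,13]
#7 0x29→b5/s1 L1-HIT; vc=[3,13]
#8 0x68→b13/s1 VC-HIT; vc=[3,5]
#9 0x2f→b5/s1 VC-HIT; vc=[3,13]
#10 0x2b→b5/s1 L1-HIT; vc=[3,13]
#11 0x28→b5/s1 L1-HIT; vc=[3,13]
#12 0x2e→b5/s1 L1-HIT; vc=[3,13]
#13 0x6f→b13/s1 VC-HIT; vc=[3,5]
#14 0x4a→b9/s1 MISS; vc=[3,5,13]

MISSES = 4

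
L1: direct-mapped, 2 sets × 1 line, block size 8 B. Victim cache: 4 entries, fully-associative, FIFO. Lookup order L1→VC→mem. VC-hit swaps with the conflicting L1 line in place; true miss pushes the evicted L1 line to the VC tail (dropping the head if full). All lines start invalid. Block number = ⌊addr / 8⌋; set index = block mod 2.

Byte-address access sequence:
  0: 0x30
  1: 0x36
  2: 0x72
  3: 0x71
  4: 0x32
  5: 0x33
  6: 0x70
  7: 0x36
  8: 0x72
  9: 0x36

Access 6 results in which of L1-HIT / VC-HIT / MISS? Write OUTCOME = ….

OUTCOME = VC-HIT

  [0] addr=0x30 blk=6 s=0: MISS | VC []
  [1] addr=0x36 blk=6 s=0: L1-HIT | VC []
  [2] addr=0x72 blk=14 s=0: MISS | VC [6]
  [3] addr=0x71 blk=14 s=0: L1-HIT | VC [6]
  [4] addr=0x32 blk=6 s=0: VC-HIT | VC [14]
  [5] addr=0x33 blk=6 s=0: L1-HIT | VC [14]
  [6] addr=0x70 blk=14 s=0: VC-HIT | VC [6]
  [7] addr=0x36 blk=6 s=0: VC-HIT | VC [14]
  [8] addr=0x72 blk=14 s=0: VC-HIT | VC [6]
  [9] addr=0x36 blk=6 s=0: VC-HIT | VC [14]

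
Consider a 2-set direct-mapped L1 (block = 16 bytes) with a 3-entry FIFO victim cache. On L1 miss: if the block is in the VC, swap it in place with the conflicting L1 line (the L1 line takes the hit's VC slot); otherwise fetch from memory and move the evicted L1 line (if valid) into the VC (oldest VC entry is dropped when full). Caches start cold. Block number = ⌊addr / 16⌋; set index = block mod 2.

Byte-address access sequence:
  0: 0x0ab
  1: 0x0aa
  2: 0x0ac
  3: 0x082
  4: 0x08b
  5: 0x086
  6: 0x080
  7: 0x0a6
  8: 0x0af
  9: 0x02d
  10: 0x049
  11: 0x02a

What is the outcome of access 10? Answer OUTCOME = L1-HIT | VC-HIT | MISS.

OUTCOME = MISS

0: 0xab (blk 10, set 0) → MISS  vc=[]
1: 0xaa (blk 10, set 0) → L1-HIT  vc=[]
2: 0xac (blk 10, set 0) → L1-HIT  vc=[]
3: 0x82 (blk 8, set 0) → MISS  vc=[10]
4: 0x8b (blk 8, set 0) → L1-HIT  vc=[10]
5: 0x86 (blk 8, set 0) → L1-HIT  vc=[10]
6: 0x80 (blk 8, set 0) → L1-HIT  vc=[10]
7: 0xa6 (blk 10, set 0) → VC-HIT  vc=[8]
8: 0xaf (blk 10, set 0) → L1-HIT  vc=[8]
9: 0x2d (blk 2, set 0) → MISS  vc=[8, 10]
10: 0x49 (blk 4, set 0) → MISS  vc=[8, 10, 2]
11: 0x2a (blk 2, set 0) → VC-HIT  vc=[8, 10, 4]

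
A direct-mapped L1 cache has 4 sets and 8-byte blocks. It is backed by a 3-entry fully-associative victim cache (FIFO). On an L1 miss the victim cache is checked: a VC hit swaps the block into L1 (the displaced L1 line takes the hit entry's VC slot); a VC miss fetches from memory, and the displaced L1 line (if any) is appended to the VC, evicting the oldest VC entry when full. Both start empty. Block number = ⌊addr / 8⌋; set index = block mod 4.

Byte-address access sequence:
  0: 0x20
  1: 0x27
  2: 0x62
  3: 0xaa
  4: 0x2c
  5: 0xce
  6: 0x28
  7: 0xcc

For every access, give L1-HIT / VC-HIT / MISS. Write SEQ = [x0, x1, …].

#0 0x20→b4/s0 MISS; vc=[]
#1 0x27→b4/s0 L1-HIT; vc=[]
#2 0x62→b12/s0 MISS; vc=[4]
#3 0xaa→b21/s1 MISS; vc=[4]
#4 0x2c→b5/s1 MISS; vc=[4,21]
#5 0xce→b25/s1 MISS; vc=[4,21,5]
#6 0x28→b5/s1 VC-HIT; vc=[4,21,25]
#7 0xcc→b25/s1 VC-HIT; vc=[4,21,5]

SEQ = [MISS, L1-HIT, MISS, MISS, MISS, MISS, VC-HIT, VC-HIT]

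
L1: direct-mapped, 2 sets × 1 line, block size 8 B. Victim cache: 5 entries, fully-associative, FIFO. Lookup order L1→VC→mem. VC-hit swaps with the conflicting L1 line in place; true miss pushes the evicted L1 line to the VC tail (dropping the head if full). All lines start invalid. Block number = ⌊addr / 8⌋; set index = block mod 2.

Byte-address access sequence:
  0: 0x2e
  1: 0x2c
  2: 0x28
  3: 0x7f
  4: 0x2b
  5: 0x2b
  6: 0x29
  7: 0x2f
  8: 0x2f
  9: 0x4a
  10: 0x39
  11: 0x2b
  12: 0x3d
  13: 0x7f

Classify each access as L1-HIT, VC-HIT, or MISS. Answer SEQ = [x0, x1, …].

#0 0x2e→b5/s1 MISS; vc=[]
#1 0x2c→b5/s1 L1-HIT; vc=[]
#2 0x28→b5/s1 L1-HIT; vc=[]
#3 0x7f→b15/s1 MISS; vc=[5]
#4 0x2b→b5/s1 VC-HIT; vc=[15]
#5 0x2b→b5/s1 L1-HIT; vc=[15]
#6 0x29→b5/s1 L1-HIT; vc=[15]
#7 0x2f→b5/s1 L1-HIT; vc=[15]
#8 0x2f→b5/s1 L1-HIT; vc=[15]
#9 0x4a→b9/s1 MISS; vc=[15,5]
#10 0x39→b7/s1 MISS; vc=[15,5,9]
#11 0x2b→b5/s1 VC-HIT; vc=[15,7,9]
#12 0x3d→b7/s1 VC-HIT; vc=[15,5,9]
#13 0x7f→b15/s1 VC-HIT; vc=[7,5,9]

SEQ = [MISS, L1-HIT, L1-HIT, MISS, VC-HIT, L1-HIT, L1-HIT, L1-HIT, L1-HIT, MISS, MISS, VC-HIT, VC-HIT, VC-HIT]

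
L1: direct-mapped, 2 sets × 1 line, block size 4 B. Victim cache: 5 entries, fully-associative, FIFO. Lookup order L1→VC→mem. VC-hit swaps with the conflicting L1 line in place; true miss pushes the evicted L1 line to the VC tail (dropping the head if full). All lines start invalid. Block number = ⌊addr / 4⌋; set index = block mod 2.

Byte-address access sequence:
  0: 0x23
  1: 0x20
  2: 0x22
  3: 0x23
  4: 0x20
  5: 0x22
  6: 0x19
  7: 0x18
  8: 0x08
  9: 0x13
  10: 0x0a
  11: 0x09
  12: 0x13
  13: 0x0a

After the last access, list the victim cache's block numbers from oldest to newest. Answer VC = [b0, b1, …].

VC = [8, 6, 4]

#0 0x23→b8/s0 MISS; vc=[]
#1 0x20→b8/s0 L1-HIT; vc=[]
#2 0x22→b8/s0 L1-HIT; vc=[]
#3 0x23→b8/s0 L1-HIT; vc=[]
#4 0x20→b8/s0 L1-HIT; vc=[]
#5 0x22→b8/s0 L1-HIT; vc=[]
#6 0x19→b6/s0 MISS; vc=[8]
#7 0x18→b6/s0 L1-HIT; vc=[8]
#8 0x8→b2/s0 MISS; vc=[8,6]
#9 0x13→b4/s0 MISS; vc=[8,6,2]
#10 0xa→b2/s0 VC-HIT; vc=[8,6,4]
#11 0x9→b2/s0 L1-HIT; vc=[8,6,4]
#12 0x13→b4/s0 VC-HIT; vc=[8,6,2]
#13 0xa→b2/s0 VC-HIT; vc=[8,6,4]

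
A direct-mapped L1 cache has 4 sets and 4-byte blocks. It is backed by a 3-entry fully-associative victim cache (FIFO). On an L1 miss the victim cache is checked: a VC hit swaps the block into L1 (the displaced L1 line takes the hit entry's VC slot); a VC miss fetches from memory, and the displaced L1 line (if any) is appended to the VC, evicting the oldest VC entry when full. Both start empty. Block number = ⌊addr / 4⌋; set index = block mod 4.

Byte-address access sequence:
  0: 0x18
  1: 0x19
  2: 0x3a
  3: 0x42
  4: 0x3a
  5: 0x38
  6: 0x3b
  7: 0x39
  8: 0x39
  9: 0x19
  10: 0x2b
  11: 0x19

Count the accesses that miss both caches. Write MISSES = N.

0: 0x18 (blk 6, set 2) → MISS  vc=[]
1: 0x19 (blk 6, set 2) → L1-HIT  vc=[]
2: 0x3a (blk 14, set 2) → MISS  vc=[6]
3: 0x42 (blk 16, set 0) → MISS  vc=[6]
4: 0x3a (blk 14, set 2) → L1-HIT  vc=[6]
5: 0x38 (blk 14, set 2) → L1-HIT  vc=[6]
6: 0x3b (blk 14, set 2) → L1-HIT  vc=[6]
7: 0x39 (blk 14, set 2) → L1-HIT  vc=[6]
8: 0x39 (blk 14, set 2) → L1-HIT  vc=[6]
9: 0x19 (blk 6, set 2) → VC-HIT  vc=[14]
10: 0x2b (blk 10, set 2) → MISS  vc=[14, 6]
11: 0x19 (blk 6, set 2) → VC-HIT  vc=[14, 10]

MISSES = 4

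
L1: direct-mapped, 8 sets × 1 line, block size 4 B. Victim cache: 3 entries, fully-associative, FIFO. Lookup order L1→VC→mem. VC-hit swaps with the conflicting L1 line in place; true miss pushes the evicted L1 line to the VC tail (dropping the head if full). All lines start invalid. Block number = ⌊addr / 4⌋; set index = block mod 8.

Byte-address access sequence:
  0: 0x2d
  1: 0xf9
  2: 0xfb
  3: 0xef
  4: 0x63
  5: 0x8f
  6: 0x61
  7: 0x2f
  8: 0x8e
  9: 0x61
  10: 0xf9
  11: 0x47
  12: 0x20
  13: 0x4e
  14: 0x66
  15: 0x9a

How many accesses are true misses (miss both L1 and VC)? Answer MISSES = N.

  [0] addr=0x2d blk=11 s=3: MISS | VC []
  [1] addr=0xf9 blk=62 s=6: MISS | VC []
  [2] addr=0xfb blk=62 s=6: L1-HIT | VC []
  [3] addr=0xef blk=59 s=3: MISS | VC [11]
  [4] addr=0x63 blk=24 s=0: MISS | VC [11]
  [5] addr=0x8f blk=35 s=3: MISS | VC [11, 59]
  [6] addr=0x61 blk=24 s=0: L1-HIT | VC [11, 59]
  [7] addr=0x2f blk=11 s=3: VC-HIT | VC [35, 59]
  [8] addr=0x8e blk=35 s=3: VC-HIT | VC [11, 59]
  [9] addr=0x61 blk=24 s=0: L1-HIT | VC [11, 59]
  [10] addr=0xf9 blk=62 s=6: L1-HIT | VC [11, 59]
  [11] addr=0x47 blk=17 s=1: MISS | VC [11, 59]
  [12] addr=0x20 blk=8 s=0: MISS | VC [11, 59, 24]
  [13] addr=0x4e blk=19 s=3: MISS | VC [59, 24, 35]
  [14] addr=0x66 blk=25 s=1: MISS | VC [24, 35, 17]
  [15] addr=0x9a blk=38 s=6: MISS | VC [35, 17, 62]

MISSES = 10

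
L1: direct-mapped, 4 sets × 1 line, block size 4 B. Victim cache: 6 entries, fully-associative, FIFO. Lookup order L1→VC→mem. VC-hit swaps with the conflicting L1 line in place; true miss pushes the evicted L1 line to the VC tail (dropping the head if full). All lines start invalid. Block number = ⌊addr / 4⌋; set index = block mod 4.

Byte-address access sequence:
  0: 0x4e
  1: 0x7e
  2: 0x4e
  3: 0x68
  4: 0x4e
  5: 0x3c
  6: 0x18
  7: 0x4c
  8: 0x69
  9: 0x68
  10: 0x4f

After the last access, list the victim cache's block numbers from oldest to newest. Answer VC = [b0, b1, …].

VC = [31, 15, 6]

  [0] addr=0x4e blk=19 s=3: MISS | VC []
  [1] addr=0x7e blk=31 s=3: MISS | VC [19]
  [2] addr=0x4e blk=19 s=3: VC-HIT | VC [31]
  [3] addr=0x68 blk=26 s=2: MISS | VC [31]
  [4] addr=0x4e blk=19 s=3: L1-HIT | VC [31]
  [5] addr=0x3c blk=15 s=3: MISS | VC [31, 19]
  [6] addr=0x18 blk=6 s=2: MISS | VC [31, 19, 26]
  [7] addr=0x4c blk=19 s=3: VC-HIT | VC [31, 15, 26]
  [8] addr=0x69 blk=26 s=2: VC-HIT | VC [31, 15, 6]
  [9] addr=0x68 blk=26 s=2: L1-HIT | VC [31, 15, 6]
  [10] addr=0x4f blk=19 s=3: L1-HIT | VC [31, 15, 6]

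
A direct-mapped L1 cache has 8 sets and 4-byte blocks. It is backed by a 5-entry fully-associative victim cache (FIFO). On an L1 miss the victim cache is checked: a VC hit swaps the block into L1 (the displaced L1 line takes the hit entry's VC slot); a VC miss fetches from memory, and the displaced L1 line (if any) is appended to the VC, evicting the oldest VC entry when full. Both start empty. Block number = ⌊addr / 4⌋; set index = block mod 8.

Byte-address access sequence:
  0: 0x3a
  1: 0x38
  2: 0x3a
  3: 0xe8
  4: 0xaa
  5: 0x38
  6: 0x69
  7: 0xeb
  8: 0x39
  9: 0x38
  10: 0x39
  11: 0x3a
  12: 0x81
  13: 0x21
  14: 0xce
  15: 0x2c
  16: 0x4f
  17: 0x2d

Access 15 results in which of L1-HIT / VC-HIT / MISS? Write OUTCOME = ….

#0 0x3a→b14/s6 MISS; vc=[]
#1 0x38→b14/s6 L1-HIT; vc=[]
#2 0x3a→b14/s6 L1-HIT; vc=[]
#3 0xe8→b58/s2 MISS; vc=[]
#4 0xaa→b42/s2 MISS; vc=[58]
#5 0x38→b14/s6 L1-HIT; vc=[58]
#6 0x69→b26/s2 MISS; vc=[58,42]
#7 0xeb→b58/s2 VC-HIT; vc=[26,42]
#8 0x39→b14/s6 L1-HIT; vc=[26,42]
#9 0x38→b14/s6 L1-HIT; vc=[26,42]
#10 0x39→b14/s6 L1-HIT; vc=[26,42]
#11 0x3a→b14/s6 L1-HIT; vc=[26,42]
#12 0x81→b32/s0 MISS; vc=[26,42]
#13 0x21→b8/s0 MISS; vc=[26,42,32]
#14 0xce→b51/s3 MISS; vc=[26,42,32]
#15 0x2c→b11/s3 MISS; vc=[26,42,32,51]
#16 0x4f→b19/s3 MISS; vc=[26,42,32,51,11]
#17 0x2d→b11/s3 VC-HIT; vc=[26,42,32,51,19]

OUTCOME = MISS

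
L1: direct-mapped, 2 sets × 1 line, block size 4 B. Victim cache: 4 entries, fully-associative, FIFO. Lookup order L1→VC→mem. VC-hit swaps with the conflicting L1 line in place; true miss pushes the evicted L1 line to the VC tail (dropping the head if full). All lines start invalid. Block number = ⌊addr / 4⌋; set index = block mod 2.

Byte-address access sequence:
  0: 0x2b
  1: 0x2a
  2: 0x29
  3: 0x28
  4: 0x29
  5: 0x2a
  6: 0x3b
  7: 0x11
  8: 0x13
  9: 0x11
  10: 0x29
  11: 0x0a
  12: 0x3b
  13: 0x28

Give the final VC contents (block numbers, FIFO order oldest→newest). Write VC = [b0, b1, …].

VC = [4, 2, 14]

  [0] addr=0x2b blk=10 s=0: MISS | VC []
  [1] addr=0x2a blk=10 s=0: L1-HIT | VC []
  [2] addr=0x29 blk=10 s=0: L1-HIT | VC []
  [3] addr=0x28 blk=10 s=0: L1-HIT | VC []
  [4] addr=0x29 blk=10 s=0: L1-HIT | VC []
  [5] addr=0x2a blk=10 s=0: L1-HIT | VC []
  [6] addr=0x3b blk=14 s=0: MISS | VC [10]
  [7] addr=0x11 blk=4 s=0: MISS | VC [10, 14]
  [8] addr=0x13 blk=4 s=0: L1-HIT | VC [10, 14]
  [9] addr=0x11 blk=4 s=0: L1-HIT | VC [10, 14]
  [10] addr=0x29 blk=10 s=0: VC-HIT | VC [4, 14]
  [11] addr=0xa blk=2 s=0: MISS | VC [4, 14, 10]
  [12] addr=0x3b blk=14 s=0: VC-HIT | VC [4, 2, 10]
  [13] addr=0x28 blk=10 s=0: VC-HIT | VC [4, 2, 14]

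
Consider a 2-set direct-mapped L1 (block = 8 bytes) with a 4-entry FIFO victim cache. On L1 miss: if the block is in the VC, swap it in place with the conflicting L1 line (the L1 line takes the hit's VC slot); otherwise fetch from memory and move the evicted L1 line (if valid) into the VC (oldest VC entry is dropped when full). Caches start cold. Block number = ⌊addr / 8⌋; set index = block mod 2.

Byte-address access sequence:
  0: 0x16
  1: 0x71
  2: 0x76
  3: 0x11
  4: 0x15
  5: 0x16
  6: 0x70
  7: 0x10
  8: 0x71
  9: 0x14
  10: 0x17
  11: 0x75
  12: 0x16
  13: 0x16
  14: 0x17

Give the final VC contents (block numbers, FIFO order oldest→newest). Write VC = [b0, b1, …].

  [0] addr=0x16 blk=2 s=0: MISS | VC []
  [1] addr=0x71 blk=14 s=0: MISS | VC [2]
  [2] addr=0x76 blk=14 s=0: L1-HIT | VC [2]
  [3] addr=0x11 blk=2 s=0: VC-HIT | VC [14]
  [4] addr=0x15 blk=2 s=0: L1-HIT | VC [14]
  [5] addr=0x16 blk=2 s=0: L1-HIT | VC [14]
  [6] addr=0x70 blk=14 s=0: VC-HIT | VC [2]
  [7] addr=0x10 blk=2 s=0: VC-HIT | VC [14]
  [8] addr=0x71 blk=14 s=0: VC-HIT | VC [2]
  [9] addr=0x14 blk=2 s=0: VC-HIT | VC [14]
  [10] addr=0x17 blk=2 s=0: L1-HIT | VC [14]
  [11] addr=0x75 blk=14 s=0: VC-HIT | VC [2]
  [12] addr=0x16 blk=2 s=0: VC-HIT | VC [14]
  [13] addr=0x16 blk=2 s=0: L1-HIT | VC [14]
  [14] addr=0x17 blk=2 s=0: L1-HIT | VC [14]

VC = [14]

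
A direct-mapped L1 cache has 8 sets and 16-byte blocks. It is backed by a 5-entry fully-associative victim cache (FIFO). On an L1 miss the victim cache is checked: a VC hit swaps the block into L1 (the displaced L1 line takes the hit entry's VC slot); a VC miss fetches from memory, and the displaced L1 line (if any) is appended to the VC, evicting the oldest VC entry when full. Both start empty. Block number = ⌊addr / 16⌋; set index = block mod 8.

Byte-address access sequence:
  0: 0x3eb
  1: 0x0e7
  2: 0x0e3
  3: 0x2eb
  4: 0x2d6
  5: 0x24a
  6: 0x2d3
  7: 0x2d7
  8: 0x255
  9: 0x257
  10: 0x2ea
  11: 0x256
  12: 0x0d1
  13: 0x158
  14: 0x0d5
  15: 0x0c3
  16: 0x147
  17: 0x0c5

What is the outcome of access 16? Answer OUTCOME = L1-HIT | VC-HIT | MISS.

#0 0x3eb→b62/s6 MISS; vc=[]
#1 0xe7→b14/s6 MISS; vc=[62]
#2 0xe3→b14/s6 L1-HIT; vc=[62]
#3 0x2eb→b46/s6 MISS; vc=[62,14]
#4 0x2d6→b45/s5 MISS; vc=[62,14]
#5 0x24a→b36/s4 MISS; vc=[62,14]
#6 0x2d3→b45/s5 L1-HIT; vc=[62,14]
#7 0x2d7→b45/s5 L1-HIT; vc=[62,14]
#8 0x255→b37/s5 MISS; vc=[62,14,45]
#9 0x257→b37/s5 L1-HIT; vc=[62,14,45]
#10 0x2ea→b46/s6 L1-HIT; vc=[62,14,45]
#11 0x256→b37/s5 L1-HIT; vc=[62,14,45]
#12 0xd1→b13/s5 MISS; vc=[62,14,45,37]
#13 0x158→b21/s5 MISS; vc=[62,14,45,37,13]
#14 0xd5→b13/s5 VC-HIT; vc=[62,14,45,37,21]
#15 0xc3→b12/s4 MISS; vc=[14,45,37,21,36]
#16 0x147→b20/s4 MISS; vc=[45,37,21,36,12]
#17 0xc5→b12/s4 VC-HIT; vc=[45,37,21,36,20]

OUTCOME = MISS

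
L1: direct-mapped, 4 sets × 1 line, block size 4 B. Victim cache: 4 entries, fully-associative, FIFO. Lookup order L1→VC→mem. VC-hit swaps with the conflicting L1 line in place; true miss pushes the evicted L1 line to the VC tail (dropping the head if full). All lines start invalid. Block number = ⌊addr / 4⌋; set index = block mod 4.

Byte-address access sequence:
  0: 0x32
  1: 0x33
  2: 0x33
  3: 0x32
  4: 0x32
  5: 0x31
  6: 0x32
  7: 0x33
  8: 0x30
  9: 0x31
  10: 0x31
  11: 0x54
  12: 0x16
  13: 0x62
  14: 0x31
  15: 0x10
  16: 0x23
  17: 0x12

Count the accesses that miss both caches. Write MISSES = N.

0: 0x32 (blk 12, set 0) → MISS  vc=[]
1: 0x33 (blk 12, set 0) → L1-HIT  vc=[]
2: 0x33 (blk 12, set 0) → L1-HIT  vc=[]
3: 0x32 (blk 12, set 0) → L1-HIT  vc=[]
4: 0x32 (blk 12, set 0) → L1-HIT  vc=[]
5: 0x31 (blk 12, set 0) → L1-HIT  vc=[]
6: 0x32 (blk 12, set 0) → L1-HIT  vc=[]
7: 0x33 (blk 12, set 0) → L1-HIT  vc=[]
8: 0x30 (blk 12, set 0) → L1-HIT  vc=[]
9: 0x31 (blk 12, set 0) → L1-HIT  vc=[]
10: 0x31 (blk 12, set 0) → L1-HIT  vc=[]
11: 0x54 (blk 21, set 1) → MISS  vc=[]
12: 0x16 (blk 5, set 1) → MISS  vc=[21]
13: 0x62 (blk 24, set 0) → MISS  vc=[21, 12]
14: 0x31 (blk 12, set 0) → VC-HIT  vc=[21, 24]
15: 0x10 (blk 4, set 0) → MISS  vc=[21, 24, 12]
16: 0x23 (blk 8, set 0) → MISS  vc=[21, 24, 12, 4]
17: 0x12 (blk 4, set 0) → VC-HIT  vc=[21, 24, 12, 8]

MISSES = 6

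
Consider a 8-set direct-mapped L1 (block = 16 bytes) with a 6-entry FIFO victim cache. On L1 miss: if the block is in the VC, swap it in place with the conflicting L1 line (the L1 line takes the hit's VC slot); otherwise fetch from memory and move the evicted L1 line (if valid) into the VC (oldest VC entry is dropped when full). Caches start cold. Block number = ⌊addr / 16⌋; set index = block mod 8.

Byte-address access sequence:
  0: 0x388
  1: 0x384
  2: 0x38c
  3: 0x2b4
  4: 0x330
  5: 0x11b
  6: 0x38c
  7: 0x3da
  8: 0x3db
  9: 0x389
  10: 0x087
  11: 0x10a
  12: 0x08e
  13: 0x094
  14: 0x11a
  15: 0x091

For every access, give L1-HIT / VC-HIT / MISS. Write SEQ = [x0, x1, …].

SEQ = [MISS, L1-HIT, L1-HIT, MISS, MISS, MISS, L1-HIT, MISS, L1-HIT, L1-HIT, MISS, MISS, VC-HIT, MISS, VC-HIT, VC-HIT]

0: 0x388 (blk 56, set 0) → MISS  vc=[]
1: 0x384 (blk 56, set 0) → L1-HIT  vc=[]
2: 0x38c (blk 56, set 0) → L1-HIT  vc=[]
3: 0x2b4 (blk 43, set 3) → MISS  vc=[]
4: 0x330 (blk 51, set 3) → MISS  vc=[43]
5: 0x11b (blk 17, set 1) → MISS  vc=[43]
6: 0x38c (blk 56, set 0) → L1-HIT  vc=[43]
7: 0x3da (blk 61, set 5) → MISS  vc=[43]
8: 0x3db (blk 61, set 5) → L1-HIT  vc=[43]
9: 0x389 (blk 56, set 0) → L1-HIT  vc=[43]
10: 0x87 (blk 8, set 0) → MISS  vc=[43, 56]
11: 0x10a (blk 16, set 0) → MISS  vc=[43, 56, 8]
12: 0x8e (blk 8, set 0) → VC-HIT  vc=[43, 56, 16]
13: 0x94 (blk 9, set 1) → MISS  vc=[43, 56, 16, 17]
14: 0x11a (blk 17, set 1) → VC-HIT  vc=[43, 56, 16, 9]
15: 0x91 (blk 9, set 1) → VC-HIT  vc=[43, 56, 16, 17]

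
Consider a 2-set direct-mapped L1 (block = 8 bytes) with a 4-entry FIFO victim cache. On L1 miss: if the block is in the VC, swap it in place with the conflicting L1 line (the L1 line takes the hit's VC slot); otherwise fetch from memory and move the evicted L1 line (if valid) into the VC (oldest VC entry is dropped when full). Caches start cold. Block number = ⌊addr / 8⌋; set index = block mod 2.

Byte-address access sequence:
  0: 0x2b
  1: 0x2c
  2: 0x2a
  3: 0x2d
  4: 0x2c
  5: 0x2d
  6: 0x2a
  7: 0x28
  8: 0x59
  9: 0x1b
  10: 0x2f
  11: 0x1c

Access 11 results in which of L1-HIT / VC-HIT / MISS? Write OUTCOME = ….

  [0] addr=0x2b blk=5 s=1: MISS | VC []
  [1] addr=0x2c blk=5 s=1: L1-HIT | VC []
  [2] addr=0x2a blk=5 s=1: L1-HIT | VC []
  [3] addr=0x2d blk=5 s=1: L1-HIT | VC []
  [4] addr=0x2c blk=5 s=1: L1-HIT | VC []
  [5] addr=0x2d blk=5 s=1: L1-HIT | VC []
  [6] addr=0x2a blk=5 s=1: L1-HIT | VC []
  [7] addr=0x28 blk=5 s=1: L1-HIT | VC []
  [8] addr=0x59 blk=11 s=1: MISS | VC [5]
  [9] addr=0x1b blk=3 s=1: MISS | VC [5, 11]
  [10] addr=0x2f blk=5 s=1: VC-HIT | VC [3, 11]
  [11] addr=0x1c blk=3 s=1: VC-HIT | VC [5, 11]

OUTCOME = VC-HIT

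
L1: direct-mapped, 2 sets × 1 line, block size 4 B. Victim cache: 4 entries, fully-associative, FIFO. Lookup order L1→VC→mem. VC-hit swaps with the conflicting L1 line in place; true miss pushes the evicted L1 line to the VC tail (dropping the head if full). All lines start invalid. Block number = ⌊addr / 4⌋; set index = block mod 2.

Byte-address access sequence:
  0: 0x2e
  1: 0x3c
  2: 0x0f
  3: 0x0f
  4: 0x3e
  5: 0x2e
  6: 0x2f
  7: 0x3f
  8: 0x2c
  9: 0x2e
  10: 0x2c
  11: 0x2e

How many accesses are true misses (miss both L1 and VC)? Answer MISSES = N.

0: 0x2e (blk 11, set 1) → MISS  vc=[]
1: 0x3c (blk 15, set 1) → MISS  vc=[11]
2: 0xf (blk 3, set 1) → MISS  vc=[11, 15]
3: 0xf (blk 3, set 1) → L1-HIT  vc=[11, 15]
4: 0x3e (blk 15, set 1) → VC-HIT  vc=[11, 3]
5: 0x2e (blk 11, set 1) → VC-HIT  vc=[15, 3]
6: 0x2f (blk 11, set 1) → L1-HIT  vc=[15, 3]
7: 0x3f (blk 15, set 1) → VC-HIT  vc=[11, 3]
8: 0x2c (blk 11, set 1) → VC-HIT  vc=[15, 3]
9: 0x2e (blk 11, set 1) → L1-HIT  vc=[15, 3]
10: 0x2c (blk 11, set 1) → L1-HIT  vc=[15, 3]
11: 0x2e (blk 11, set 1) → L1-HIT  vc=[15, 3]

MISSES = 3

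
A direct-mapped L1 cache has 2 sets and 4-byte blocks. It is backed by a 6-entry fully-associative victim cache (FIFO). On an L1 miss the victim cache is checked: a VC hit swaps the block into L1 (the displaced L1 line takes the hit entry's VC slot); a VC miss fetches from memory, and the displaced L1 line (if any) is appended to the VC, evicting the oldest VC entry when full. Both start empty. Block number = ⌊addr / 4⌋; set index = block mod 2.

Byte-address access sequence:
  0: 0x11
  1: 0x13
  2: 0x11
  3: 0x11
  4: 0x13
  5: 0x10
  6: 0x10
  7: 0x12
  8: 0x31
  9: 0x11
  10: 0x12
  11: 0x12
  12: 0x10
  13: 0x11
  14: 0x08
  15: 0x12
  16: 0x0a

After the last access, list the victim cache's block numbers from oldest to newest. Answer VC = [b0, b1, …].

VC = [12, 4]

0: 0x11 (blk 4, set 0) → MISS  vc=[]
1: 0x13 (blk 4, set 0) → L1-HIT  vc=[]
2: 0x11 (blk 4, set 0) → L1-HIT  vc=[]
3: 0x11 (blk 4, set 0) → L1-HIT  vc=[]
4: 0x13 (blk 4, set 0) → L1-HIT  vc=[]
5: 0x10 (blk 4, set 0) → L1-HIT  vc=[]
6: 0x10 (blk 4, set 0) → L1-HIT  vc=[]
7: 0x12 (blk 4, set 0) → L1-HIT  vc=[]
8: 0x31 (blk 12, set 0) → MISS  vc=[4]
9: 0x11 (blk 4, set 0) → VC-HIT  vc=[12]
10: 0x12 (blk 4, set 0) → L1-HIT  vc=[12]
11: 0x12 (blk 4, set 0) → L1-HIT  vc=[12]
12: 0x10 (blk 4, set 0) → L1-HIT  vc=[12]
13: 0x11 (blk 4, set 0) → L1-HIT  vc=[12]
14: 0x8 (blk 2, set 0) → MISS  vc=[12, 4]
15: 0x12 (blk 4, set 0) → VC-HIT  vc=[12, 2]
16: 0xa (blk 2, set 0) → VC-HIT  vc=[12, 4]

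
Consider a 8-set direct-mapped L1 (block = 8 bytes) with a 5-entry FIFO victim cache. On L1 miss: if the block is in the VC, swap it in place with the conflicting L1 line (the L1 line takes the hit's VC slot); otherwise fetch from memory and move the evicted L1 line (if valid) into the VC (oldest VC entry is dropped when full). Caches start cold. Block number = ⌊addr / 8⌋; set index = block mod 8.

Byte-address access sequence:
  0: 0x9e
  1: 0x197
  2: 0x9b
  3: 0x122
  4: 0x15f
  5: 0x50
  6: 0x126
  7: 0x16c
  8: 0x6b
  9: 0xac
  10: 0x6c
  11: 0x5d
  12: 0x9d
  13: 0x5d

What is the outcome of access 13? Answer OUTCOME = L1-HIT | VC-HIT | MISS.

OUTCOME = VC-HIT

#0 0x9e→b19/s3 MISS; vc=[]
#1 0x197→b50/s2 MISS; vc=[]
#2 0x9b→b19/s3 L1-HIT; vc=[]
#3 0x122→b36/s4 MISS; vc=[]
#4 0x15f→b43/s3 MISS; vc=[19]
#5 0x50→b10/s2 MISS; vc=[19,50]
#6 0x126→b36/s4 L1-HIT; vc=[19,50]
#7 0x16c→b45/s5 MISS; vc=[19,50]
#8 0x6b→b13/s5 MISS; vc=[19,50,45]
#9 0xac→b21/s5 MISS; vc=[19,50,45,13]
#10 0x6c→b13/s5 VC-HIT; vc=[19,50,45,21]
#11 0x5d→b11/s3 MISS; vc=[19,50,45,21,43]
#12 0x9d→b19/s3 VC-HIT; vc=[11,50,45,21,43]
#13 0x5d→b11/s3 VC-HIT; vc=[19,50,45,21,43]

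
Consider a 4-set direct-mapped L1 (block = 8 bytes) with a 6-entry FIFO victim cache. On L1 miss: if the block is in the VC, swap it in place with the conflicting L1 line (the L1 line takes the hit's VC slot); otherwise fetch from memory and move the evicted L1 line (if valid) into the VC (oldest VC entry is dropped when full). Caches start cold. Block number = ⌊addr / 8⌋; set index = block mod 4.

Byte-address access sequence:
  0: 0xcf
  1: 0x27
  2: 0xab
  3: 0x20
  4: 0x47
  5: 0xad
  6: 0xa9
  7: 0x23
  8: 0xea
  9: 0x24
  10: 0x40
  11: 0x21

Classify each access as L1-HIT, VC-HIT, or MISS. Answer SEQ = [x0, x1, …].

0: 0xcf (blk 25, set 1) → MISS  vc=[]
1: 0x27 (blk 4, set 0) → MISS  vc=[]
2: 0xab (blk 21, set 1) → MISS  vc=[25]
3: 0x20 (blk 4, set 0) → L1-HIT  vc=[25]
4: 0x47 (blk 8, set 0) → MISS  vc=[25, 4]
5: 0xad (blk 21, set 1) → L1-HIT  vc=[25, 4]
6: 0xa9 (blk 21, set 1) → L1-HIT  vc=[25, 4]
7: 0x23 (blk 4, set 0) → VC-HIT  vc=[25, 8]
8: 0xea (blk 29, set 1) → MISS  vc=[25, 8, 21]
9: 0x24 (blk 4, set 0) → L1-HIT  vc=[25, 8, 21]
10: 0x40 (blk 8, set 0) → VC-HIT  vc=[25, 4, 21]
11: 0x21 (blk 4, set 0) → VC-HIT  vc=[25, 8, 21]

SEQ = [MISS, MISS, MISS, L1-HIT, MISS, L1-HIT, L1-HIT, VC-HIT, MISS, L1-HIT, VC-HIT, VC-HIT]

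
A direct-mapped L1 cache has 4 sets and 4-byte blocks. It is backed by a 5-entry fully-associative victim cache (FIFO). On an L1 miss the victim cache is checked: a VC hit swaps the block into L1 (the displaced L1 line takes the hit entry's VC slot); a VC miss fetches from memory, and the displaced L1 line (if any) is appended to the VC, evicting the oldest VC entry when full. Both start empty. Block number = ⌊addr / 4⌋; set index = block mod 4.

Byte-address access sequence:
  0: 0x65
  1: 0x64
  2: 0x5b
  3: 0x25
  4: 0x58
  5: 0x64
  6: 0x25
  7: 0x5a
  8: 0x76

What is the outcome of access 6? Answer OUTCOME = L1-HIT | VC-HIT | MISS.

OUTCOME = VC-HIT

0: 0x65 (blk 25, set 1) → MISS  vc=[]
1: 0x64 (blk 25, set 1) → L1-HIT  vc=[]
2: 0x5b (blk 22, set 2) → MISS  vc=[]
3: 0x25 (blk 9, set 1) → MISS  vc=[25]
4: 0x58 (blk 22, set 2) → L1-HIT  vc=[25]
5: 0x64 (blk 25, set 1) → VC-HIT  vc=[9]
6: 0x25 (blk 9, set 1) → VC-HIT  vc=[25]
7: 0x5a (blk 22, set 2) → L1-HIT  vc=[25]
8: 0x76 (blk 29, set 1) → MISS  vc=[25, 9]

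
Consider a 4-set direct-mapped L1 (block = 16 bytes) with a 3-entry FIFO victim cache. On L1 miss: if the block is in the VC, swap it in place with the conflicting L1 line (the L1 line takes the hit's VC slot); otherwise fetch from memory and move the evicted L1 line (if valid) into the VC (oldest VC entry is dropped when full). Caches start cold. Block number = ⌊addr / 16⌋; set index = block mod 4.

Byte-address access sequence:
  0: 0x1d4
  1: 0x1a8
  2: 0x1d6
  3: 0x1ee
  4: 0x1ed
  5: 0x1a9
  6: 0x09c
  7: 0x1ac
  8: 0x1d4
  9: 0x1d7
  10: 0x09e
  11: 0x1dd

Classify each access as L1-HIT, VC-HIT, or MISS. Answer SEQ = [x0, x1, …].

SEQ = [MISS, MISS, L1-HIT, MISS, L1-HIT, VC-HIT, MISS, L1-HIT, VC-HIT, L1-HIT, VC-HIT, VC-HIT]

0: 0x1d4 (blk 29, set 1) → MISS  vc=[]
1: 0x1a8 (blk 26, set 2) → MISS  vc=[]
2: 0x1d6 (blk 29, set 1) → L1-HIT  vc=[]
3: 0x1ee (blk 30, set 2) → MISS  vc=[26]
4: 0x1ed (blk 30, set 2) → L1-HIT  vc=[26]
5: 0x1a9 (blk 26, set 2) → VC-HIT  vc=[30]
6: 0x9c (blk 9, set 1) → MISS  vc=[30, 29]
7: 0x1ac (blk 26, set 2) → L1-HIT  vc=[30, 29]
8: 0x1d4 (blk 29, set 1) → VC-HIT  vc=[30, 9]
9: 0x1d7 (blk 29, set 1) → L1-HIT  vc=[30, 9]
10: 0x9e (blk 9, set 1) → VC-HIT  vc=[30, 29]
11: 0x1dd (blk 29, set 1) → VC-HIT  vc=[30, 9]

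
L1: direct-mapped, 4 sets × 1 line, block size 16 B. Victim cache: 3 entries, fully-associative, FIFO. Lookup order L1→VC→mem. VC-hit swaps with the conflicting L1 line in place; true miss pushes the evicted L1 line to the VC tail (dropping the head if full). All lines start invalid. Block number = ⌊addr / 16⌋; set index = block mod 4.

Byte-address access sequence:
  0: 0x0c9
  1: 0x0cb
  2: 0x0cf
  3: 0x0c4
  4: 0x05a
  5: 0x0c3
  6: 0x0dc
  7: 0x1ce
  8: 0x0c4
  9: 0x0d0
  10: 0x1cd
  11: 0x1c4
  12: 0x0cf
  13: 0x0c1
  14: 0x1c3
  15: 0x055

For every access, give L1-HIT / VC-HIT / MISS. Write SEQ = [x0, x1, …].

#0 0xc9→b12/s0 MISS; vc=[]
#1 0xcb→b12/s0 L1-HIT; vc=[]
#2 0xcf→b12/s0 L1-HIT; vc=[]
#3 0xc4→b12/s0 L1-HIT; vc=[]
#4 0x5a→b5/s1 MISS; vc=[]
#5 0xc3→b12/s0 L1-HIT; vc=[]
#6 0xdc→b13/s1 MISS; vc=[5]
#7 0x1ce→b28/s0 MISS; vc=[5,12]
#8 0xc4→b12/s0 VC-HIT; vc=[5,28]
#9 0xd0→b13/s1 L1-HIT; vc=[5,28]
#10 0x1cd→b28/s0 VC-HIT; vc=[5,12]
#11 0x1c4→b28/s0 L1-HIT; vc=[5,12]
#12 0xcf→b12/s0 VC-HIT; vc=[5,28]
#13 0xc1→b12/s0 L1-HIT; vc=[5,28]
#14 0x1c3→b28/s0 VC-HIT; vc=[5,12]
#15 0x55→b5/s1 VC-HIT; vc=[13,12]

SEQ = [MISS, L1-HIT, L1-HIT, L1-HIT, MISS, L1-HIT, MISS, MISS, VC-HIT, L1-HIT, VC-HIT, L1-HIT, VC-HIT, L1-HIT, VC-HIT, VC-HIT]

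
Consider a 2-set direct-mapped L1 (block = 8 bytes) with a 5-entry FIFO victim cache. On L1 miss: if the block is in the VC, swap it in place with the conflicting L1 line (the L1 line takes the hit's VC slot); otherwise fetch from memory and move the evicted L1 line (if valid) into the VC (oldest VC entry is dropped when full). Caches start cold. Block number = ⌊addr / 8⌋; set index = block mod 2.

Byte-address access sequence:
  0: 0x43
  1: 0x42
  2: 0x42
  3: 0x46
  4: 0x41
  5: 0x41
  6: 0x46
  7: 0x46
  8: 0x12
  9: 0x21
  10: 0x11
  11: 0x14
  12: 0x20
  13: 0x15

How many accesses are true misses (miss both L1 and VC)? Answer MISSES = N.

0: 0x43 (blk 8, set 0) → MISS  vc=[]
1: 0x42 (blk 8, set 0) → L1-HIT  vc=[]
2: 0x42 (blk 8, set 0) → L1-HIT  vc=[]
3: 0x46 (blk 8, set 0) → L1-HIT  vc=[]
4: 0x41 (blk 8, set 0) → L1-HIT  vc=[]
5: 0x41 (blk 8, set 0) → L1-HIT  vc=[]
6: 0x46 (blk 8, set 0) → L1-HIT  vc=[]
7: 0x46 (blk 8, set 0) → L1-HIT  vc=[]
8: 0x12 (blk 2, set 0) → MISS  vc=[8]
9: 0x21 (blk 4, set 0) → MISS  vc=[8, 2]
10: 0x11 (blk 2, set 0) → VC-HIT  vc=[8, 4]
11: 0x14 (blk 2, set 0) → L1-HIT  vc=[8, 4]
12: 0x20 (blk 4, set 0) → VC-HIT  vc=[8, 2]
13: 0x15 (blk 2, set 0) → VC-HIT  vc=[8, 4]

MISSES = 3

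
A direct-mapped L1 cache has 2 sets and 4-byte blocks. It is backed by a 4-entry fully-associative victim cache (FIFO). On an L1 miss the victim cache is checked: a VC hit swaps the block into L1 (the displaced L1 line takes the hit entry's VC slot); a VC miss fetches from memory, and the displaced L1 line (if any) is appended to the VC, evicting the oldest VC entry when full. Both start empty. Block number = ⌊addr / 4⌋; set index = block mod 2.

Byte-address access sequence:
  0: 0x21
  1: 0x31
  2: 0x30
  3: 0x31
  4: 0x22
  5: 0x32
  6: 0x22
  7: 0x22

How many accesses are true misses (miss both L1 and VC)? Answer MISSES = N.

0: 0x21 (blk 8, set 0) → MISS  vc=[]
1: 0x31 (blk 12, set 0) → MISS  vc=[8]
2: 0x30 (blk 12, set 0) → L1-HIT  vc=[8]
3: 0x31 (blk 12, set 0) → L1-HIT  vc=[8]
4: 0x22 (blk 8, set 0) → VC-HIT  vc=[12]
5: 0x32 (blk 12, set 0) → VC-HIT  vc=[8]
6: 0x22 (blk 8, set 0) → VC-HIT  vc=[12]
7: 0x22 (blk 8, set 0) → L1-HIT  vc=[12]

MISSES = 2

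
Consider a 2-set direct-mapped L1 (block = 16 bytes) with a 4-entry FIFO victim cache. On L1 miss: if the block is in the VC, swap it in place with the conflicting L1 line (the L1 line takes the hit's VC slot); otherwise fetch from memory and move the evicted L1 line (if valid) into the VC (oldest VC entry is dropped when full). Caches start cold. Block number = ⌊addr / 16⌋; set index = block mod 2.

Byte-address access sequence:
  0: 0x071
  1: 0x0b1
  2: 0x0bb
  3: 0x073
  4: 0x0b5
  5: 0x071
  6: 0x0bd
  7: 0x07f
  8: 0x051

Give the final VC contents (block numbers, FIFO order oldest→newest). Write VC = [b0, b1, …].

  [0] addr=0x71 blk=7 s=1: MISS | VC []
  [1] addr=0xb1 blk=11 s=1: MISS | VC [7]
  [2] addr=0xbb blk=11 s=1: L1-HIT | VC [7]
  [3] addr=0x73 blk=7 s=1: VC-HIT | VC [11]
  [4] addr=0xb5 blk=11 s=1: VC-HIT | VC [7]
  [5] addr=0x71 blk=7 s=1: VC-HIT | VC [11]
  [6] addr=0xbd blk=11 s=1: VC-HIT | VC [7]
  [7] addr=0x7f blk=7 s=1: VC-HIT | VC [11]
  [8] addr=0x51 blk=5 s=1: MISS | VC [11, 7]

VC = [11, 7]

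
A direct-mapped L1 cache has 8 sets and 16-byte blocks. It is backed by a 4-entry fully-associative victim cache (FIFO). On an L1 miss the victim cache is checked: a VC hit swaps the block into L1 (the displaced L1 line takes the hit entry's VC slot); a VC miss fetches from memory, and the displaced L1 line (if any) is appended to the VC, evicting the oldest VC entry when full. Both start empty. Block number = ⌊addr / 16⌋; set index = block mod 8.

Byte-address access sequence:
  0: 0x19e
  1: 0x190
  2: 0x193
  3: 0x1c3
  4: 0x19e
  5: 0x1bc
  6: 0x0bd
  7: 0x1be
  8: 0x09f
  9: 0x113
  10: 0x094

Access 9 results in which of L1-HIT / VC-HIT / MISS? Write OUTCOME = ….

OUTCOME = MISS

#0 0x19e→b25/s1 MISS; vc=[]
#1 0x190→b25/s1 L1-HIT; vc=[]
#2 0x193→b25/s1 L1-HIT; vc=[]
#3 0x1c3→b28/s4 MISS; vc=[]
#4 0x19e→b25/s1 L1-HIT; vc=[]
#5 0x1bc→b27/s3 MISS; vc=[]
#6 0xbd→b11/s3 MISS; vc=[27]
#7 0x1be→b27/s3 VC-HIT; vc=[11]
#8 0x9f→b9/s1 MISS; vc=[11,25]
#9 0x113→b17/s1 MISS; vc=[11,25,9]
#10 0x94→b9/s1 VC-HIT; vc=[11,25,17]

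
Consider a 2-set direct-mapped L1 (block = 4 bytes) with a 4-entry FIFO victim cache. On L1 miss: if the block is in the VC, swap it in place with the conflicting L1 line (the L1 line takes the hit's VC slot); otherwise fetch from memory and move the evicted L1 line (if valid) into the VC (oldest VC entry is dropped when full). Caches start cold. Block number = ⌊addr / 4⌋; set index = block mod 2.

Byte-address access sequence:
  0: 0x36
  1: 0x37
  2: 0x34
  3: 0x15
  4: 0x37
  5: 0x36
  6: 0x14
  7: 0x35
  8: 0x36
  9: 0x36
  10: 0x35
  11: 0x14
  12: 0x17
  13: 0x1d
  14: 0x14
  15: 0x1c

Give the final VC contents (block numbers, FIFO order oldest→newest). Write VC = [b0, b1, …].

#0 0x36→b13/s1 MISS; vc=[]
#1 0x37→b13/s1 L1-HIT; vc=[]
#2 0x34→b13/s1 L1-HIT; vc=[]
#3 0x15→b5/s1 MISS; vc=[13]
#4 0x37→b13/s1 VC-HIT; vc=[5]
#5 0x36→b13/s1 L1-HIT; vc=[5]
#6 0x14→b5/s1 VC-HIT; vc=[13]
#7 0x35→b13/s1 VC-HIT; vc=[5]
#8 0x36→b13/s1 L1-HIT; vc=[5]
#9 0x36→b13/s1 L1-HIT; vc=[5]
#10 0x35→b13/s1 L1-HIT; vc=[5]
#11 0x14→b5/s1 VC-HIT; vc=[13]
#12 0x17→b5/s1 L1-HIT; vc=[13]
#13 0x1d→b7/s1 MISS; vc=[13,5]
#14 0x14→b5/s1 VC-HIT; vc=[13,7]
#15 0x1c→b7/s1 VC-HIT; vc=[13,5]

VC = [13, 5]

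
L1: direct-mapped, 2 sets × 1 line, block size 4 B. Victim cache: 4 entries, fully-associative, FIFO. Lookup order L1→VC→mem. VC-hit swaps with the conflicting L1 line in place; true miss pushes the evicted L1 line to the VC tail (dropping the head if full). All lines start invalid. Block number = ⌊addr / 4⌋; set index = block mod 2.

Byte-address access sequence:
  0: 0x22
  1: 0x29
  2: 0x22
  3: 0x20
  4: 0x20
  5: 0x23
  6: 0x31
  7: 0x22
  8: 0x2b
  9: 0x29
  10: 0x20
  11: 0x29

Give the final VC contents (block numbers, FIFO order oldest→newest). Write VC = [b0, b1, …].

#0 0x22→b8/s0 MISS; vc=[]
#1 0x29→b10/s0 MISS; vc=[8]
#2 0x22→b8/s0 VC-HIT; vc=[10]
#3 0x20→b8/s0 L1-HIT; vc=[10]
#4 0x20→b8/s0 L1-HIT; vc=[10]
#5 0x23→b8/s0 L1-HIT; vc=[10]
#6 0x31→b12/s0 MISS; vc=[10,8]
#7 0x22→b8/s0 VC-HIT; vc=[10,12]
#8 0x2b→b10/s0 VC-HIT; vc=[8,12]
#9 0x29→b10/s0 L1-HIT; vc=[8,12]
#10 0x20→b8/s0 VC-HIT; vc=[10,12]
#11 0x29→b10/s0 VC-HIT; vc=[8,12]

VC = [8, 12]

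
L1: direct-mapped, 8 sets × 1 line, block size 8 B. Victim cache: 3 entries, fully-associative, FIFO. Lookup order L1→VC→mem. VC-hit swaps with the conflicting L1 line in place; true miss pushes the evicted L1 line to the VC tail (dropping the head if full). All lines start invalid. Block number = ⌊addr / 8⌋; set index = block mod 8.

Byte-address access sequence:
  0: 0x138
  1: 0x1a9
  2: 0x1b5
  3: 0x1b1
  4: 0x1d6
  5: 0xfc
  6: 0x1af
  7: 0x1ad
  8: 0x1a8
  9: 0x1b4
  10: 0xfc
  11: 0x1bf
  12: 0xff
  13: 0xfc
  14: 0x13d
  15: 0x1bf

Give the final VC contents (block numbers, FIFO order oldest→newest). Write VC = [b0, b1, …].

#0 0x138→b39/s7 MISS; vc=[]
#1 0x1a9→b53/s5 MISS; vc=[]
#2 0x1b5→b54/s6 MISS; vc=[]
#3 0x1b1→b54/s6 L1-HIT; vc=[]
#4 0x1d6→b58/s2 MISS; vc=[]
#5 0xfc→b31/s7 MISS; vc=[39]
#6 0x1af→b53/s5 L1-HIT; vc=[39]
#7 0x1ad→b53/s5 L1-HIT; vc=[39]
#8 0x1a8→b53/s5 L1-HIT; vc=[39]
#9 0x1b4→b54/s6 L1-HIT; vc=[39]
#10 0xfc→b31/s7 L1-HIT; vc=[39]
#11 0x1bf→b55/s7 MISS; vc=[39,31]
#12 0xff→b31/s7 VC-HIT; vc=[39,55]
#13 0xfc→b31/s7 L1-HIT; vc=[39,55]
#14 0x13d→b39/s7 VC-HIT; vc=[31,55]
#15 0x1bf→b55/s7 VC-HIT; vc=[31,39]

VC = [31, 39]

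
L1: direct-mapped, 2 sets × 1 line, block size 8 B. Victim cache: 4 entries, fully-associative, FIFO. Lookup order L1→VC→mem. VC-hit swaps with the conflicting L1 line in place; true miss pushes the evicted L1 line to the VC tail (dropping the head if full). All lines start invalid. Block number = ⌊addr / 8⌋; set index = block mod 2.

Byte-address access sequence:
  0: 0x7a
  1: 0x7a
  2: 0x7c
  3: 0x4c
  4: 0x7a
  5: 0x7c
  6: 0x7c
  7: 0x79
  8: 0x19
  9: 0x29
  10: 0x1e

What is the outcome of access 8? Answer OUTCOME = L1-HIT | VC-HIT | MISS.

#0 0x7a→b15/s1 MISS; vc=[]
#1 0x7a→b15/s1 L1-HIT; vc=[]
#2 0x7c→b15/s1 L1-HIT; vc=[]
#3 0x4c→b9/s1 MISS; vc=[15]
#4 0x7a→b15/s1 VC-HIT; vc=[9]
#5 0x7c→b15/s1 L1-HIT; vc=[9]
#6 0x7c→b15/s1 L1-HIT; vc=[9]
#7 0x79→b15/s1 L1-HIT; vc=[9]
#8 0x19→b3/s1 MISS; vc=[9,15]
#9 0x29→b5/s1 MISS; vc=[9,15,3]
#10 0x1e→b3/s1 VC-HIT; vc=[9,15,5]

OUTCOME = MISS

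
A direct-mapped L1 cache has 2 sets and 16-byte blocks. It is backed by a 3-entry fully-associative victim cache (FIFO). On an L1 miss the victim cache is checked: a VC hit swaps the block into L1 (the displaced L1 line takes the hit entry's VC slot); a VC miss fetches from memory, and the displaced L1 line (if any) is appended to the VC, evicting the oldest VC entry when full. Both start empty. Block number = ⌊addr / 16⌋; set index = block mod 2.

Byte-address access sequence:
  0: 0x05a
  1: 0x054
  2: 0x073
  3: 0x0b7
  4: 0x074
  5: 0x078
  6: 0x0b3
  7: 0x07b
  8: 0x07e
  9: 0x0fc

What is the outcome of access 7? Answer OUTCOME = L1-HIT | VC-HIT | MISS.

OUTCOME = VC-HIT

0: 0x5a (blk 5, set 1) → MISS  vc=[]
1: 0x54 (blk 5, set 1) → L1-HIT  vc=[]
2: 0x73 (blk 7, set 1) → MISS  vc=[5]
3: 0xb7 (blk 11, set 1) → MISS  vc=[5, 7]
4: 0x74 (blk 7, set 1) → VC-HIT  vc=[5, 11]
5: 0x78 (blk 7, set 1) → L1-HIT  vc=[5, 11]
6: 0xb3 (blk 11, set 1) → VC-HIT  vc=[5, 7]
7: 0x7b (blk 7, set 1) → VC-HIT  vc=[5, 11]
8: 0x7e (blk 7, set 1) → L1-HIT  vc=[5, 11]
9: 0xfc (blk 15, set 1) → MISS  vc=[5, 11, 7]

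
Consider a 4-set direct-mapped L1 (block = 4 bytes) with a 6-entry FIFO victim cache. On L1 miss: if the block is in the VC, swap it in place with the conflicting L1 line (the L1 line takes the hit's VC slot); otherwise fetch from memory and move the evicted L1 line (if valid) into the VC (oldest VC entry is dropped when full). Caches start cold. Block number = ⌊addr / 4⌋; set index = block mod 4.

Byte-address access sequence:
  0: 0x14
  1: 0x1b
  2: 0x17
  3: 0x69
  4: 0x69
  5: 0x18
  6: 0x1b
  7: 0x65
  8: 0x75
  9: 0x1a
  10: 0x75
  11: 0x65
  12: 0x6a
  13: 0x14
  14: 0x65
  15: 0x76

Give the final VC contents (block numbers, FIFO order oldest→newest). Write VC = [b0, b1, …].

VC = [6, 5, 25]

#0 0x14→b5/s1 MISS; vc=[]
#1 0x1b→b6/s2 MISS; vc=[]
#2 0x17→b5/s1 L1-HIT; vc=[]
#3 0x69→b26/s2 MISS; vc=[6]
#4 0x69→b26/s2 L1-HIT; vc=[6]
#5 0x18→b6/s2 VC-HIT; vc=[26]
#6 0x1b→b6/s2 L1-HIT; vc=[26]
#7 0x65→b25/s1 MISS; vc=[26,5]
#8 0x75→b29/s1 MISS; vc=[26,5,25]
#9 0x1a→b6/s2 L1-HIT; vc=[26,5,25]
#10 0x75→b29/s1 L1-HIT; vc=[26,5,25]
#11 0x65→b25/s1 VC-HIT; vc=[26,5,29]
#12 0x6a→b26/s2 VC-HIT; vc=[6,5,29]
#13 0x14→b5/s1 VC-HIT; vc=[6,25,29]
#14 0x65→b25/s1 VC-HIT; vc=[6,5,29]
#15 0x76→b29/s1 VC-HIT; vc=[6,5,25]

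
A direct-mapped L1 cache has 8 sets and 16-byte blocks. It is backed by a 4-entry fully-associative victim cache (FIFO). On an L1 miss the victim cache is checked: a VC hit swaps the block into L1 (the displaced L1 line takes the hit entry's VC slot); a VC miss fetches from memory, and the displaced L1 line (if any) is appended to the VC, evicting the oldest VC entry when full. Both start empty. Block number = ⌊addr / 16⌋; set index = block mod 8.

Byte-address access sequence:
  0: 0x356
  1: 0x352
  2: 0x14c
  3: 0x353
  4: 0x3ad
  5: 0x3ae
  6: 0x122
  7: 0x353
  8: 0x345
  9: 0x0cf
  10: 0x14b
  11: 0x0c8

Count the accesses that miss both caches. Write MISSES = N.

MISSES = 6

0: 0x356 (blk 53, set 5) → MISS  vc=[]
1: 0x352 (blk 53, set 5) → L1-HIT  vc=[]
2: 0x14c (blk 20, set 4) → MISS  vc=[]
3: 0x353 (blk 53, set 5) → L1-HIT  vc=[]
4: 0x3ad (blk 58, set 2) → MISS  vc=[]
5: 0x3ae (blk 58, set 2) → L1-HIT  vc=[]
6: 0x122 (blk 18, set 2) → MISS  vc=[58]
7: 0x353 (blk 53, set 5) → L1-HIT  vc=[58]
8: 0x345 (blk 52, set 4) → MISS  vc=[58, 20]
9: 0xcf (blk 12, set 4) → MISS  vc=[58, 20, 52]
10: 0x14b (blk 20, set 4) → VC-HIT  vc=[58, 12, 52]
11: 0xc8 (blk 12, set 4) → VC-HIT  vc=[58, 20, 52]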